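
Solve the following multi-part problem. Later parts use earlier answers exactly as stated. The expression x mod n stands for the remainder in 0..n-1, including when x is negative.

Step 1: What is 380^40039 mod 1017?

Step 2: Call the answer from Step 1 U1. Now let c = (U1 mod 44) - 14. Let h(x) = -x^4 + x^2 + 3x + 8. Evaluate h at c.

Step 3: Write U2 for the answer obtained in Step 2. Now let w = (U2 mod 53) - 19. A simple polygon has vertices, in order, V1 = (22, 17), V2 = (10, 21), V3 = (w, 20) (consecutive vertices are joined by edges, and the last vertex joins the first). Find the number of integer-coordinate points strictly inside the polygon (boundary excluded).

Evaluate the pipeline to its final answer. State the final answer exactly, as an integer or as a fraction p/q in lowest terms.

51

Step 1: squarings mod 1017: 380^1=380, 380^2=1003, 380^4=196, 380^8=787, 380^16=16, 380^32=256, 380^64=448, 380^128=355, 380^256=934, 380^512=787, 380^1024=16, 380^2048=256, 380^4096=448, 380^8192=355, 380^16384=934, 380^32768=787; 380^40039 = 380^1 * 380^2 * 380^4 * 380^32 * 380^64 * 380^1024 * 380^2048 * 380^4096 * 380^32768 = 893 (mod 1017); answer 893
Step 2: U1 = 893; c = -1; -1*(-1)^4 + 1*(-1)^2 + 3*(-1)^1 + 8 = (-1) + (1) + (-3) + (8) = 5; answer 5
Step 3: U2 = 5; w = -14; cross terms: (22*21 - 10*17)=292, (10*20 - -14*21)=494, (-14*17 - 22*20)=-678; twice the area = |108| = 108; area = 54; boundary points = 4 + 1 + 3 = 8; strictly interior points = area - boundary/2 + 1 = 51; answer 51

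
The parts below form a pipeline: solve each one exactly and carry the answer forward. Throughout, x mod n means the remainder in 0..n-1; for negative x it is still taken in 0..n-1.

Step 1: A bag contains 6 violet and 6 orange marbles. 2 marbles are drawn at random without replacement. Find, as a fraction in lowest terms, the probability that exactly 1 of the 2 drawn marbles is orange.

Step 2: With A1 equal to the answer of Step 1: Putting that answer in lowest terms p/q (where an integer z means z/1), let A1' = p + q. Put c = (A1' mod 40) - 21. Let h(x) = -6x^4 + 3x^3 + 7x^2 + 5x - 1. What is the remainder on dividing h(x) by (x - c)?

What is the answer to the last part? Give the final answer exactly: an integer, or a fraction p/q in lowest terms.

Step 1: total draws C(12,2) = 66; favorable C(6,1)*C(6,1) = 36; P = 6/11; answer 6/11
Step 2: A1 = 6/11; threaded value p + q = 17; c = -4; remainder = value at the root: -6*(-4)^4 + 3*(-4)^3 + 7*(-4)^2 + 5*(-4)^1 - 1 = (-1536) + (-192) + (112) + (-20) + (-1) = -1637; answer -1637

-1637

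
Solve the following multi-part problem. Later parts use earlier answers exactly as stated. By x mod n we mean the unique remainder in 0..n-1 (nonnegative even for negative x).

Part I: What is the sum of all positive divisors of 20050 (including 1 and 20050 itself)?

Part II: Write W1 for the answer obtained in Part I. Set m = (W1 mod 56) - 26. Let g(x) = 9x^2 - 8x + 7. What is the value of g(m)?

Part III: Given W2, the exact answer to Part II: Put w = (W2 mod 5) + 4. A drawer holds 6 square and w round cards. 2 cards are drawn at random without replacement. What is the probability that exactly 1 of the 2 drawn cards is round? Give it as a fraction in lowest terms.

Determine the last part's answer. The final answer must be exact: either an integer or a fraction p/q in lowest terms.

48/91

Part I: 20050 = 2 * 5^2 * 401; sigma = (1 + 2) * (1 + 5 + 25) * (1 + 401) = 3 * 31 * 402 = 37386; answer 37386
Part II: W1 = 37386; m = 8; 9*(8)^2 - 8*(8)^1 + 7 = (576) + (-64) + (7) = 519; answer 519
Part III: W2 = 519; w = 8; total draws C(14,2) = 91; favorable C(8,1)*C(6,1) = 48; P = 48/91; answer 48/91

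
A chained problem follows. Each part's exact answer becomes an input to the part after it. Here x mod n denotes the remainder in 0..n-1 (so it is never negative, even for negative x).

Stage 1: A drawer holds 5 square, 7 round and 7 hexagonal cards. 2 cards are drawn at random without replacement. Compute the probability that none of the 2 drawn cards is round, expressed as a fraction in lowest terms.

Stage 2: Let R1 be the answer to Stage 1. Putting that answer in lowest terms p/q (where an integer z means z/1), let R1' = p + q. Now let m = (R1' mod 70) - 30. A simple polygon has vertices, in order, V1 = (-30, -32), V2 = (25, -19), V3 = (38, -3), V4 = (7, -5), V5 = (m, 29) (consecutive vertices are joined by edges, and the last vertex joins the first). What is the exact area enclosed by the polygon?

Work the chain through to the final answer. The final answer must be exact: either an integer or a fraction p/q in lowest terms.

Stage 1: total draws C(19,2) = 171; favorable C(12,2) = 66; P = 22/57; answer 22/57
Stage 2: R1 = 22/57; threaded value p + q = 79; m = -21; cross terms: (-30*-19 - 25*-32)=1370, (25*-3 - 38*-19)=647, (38*-5 - 7*-3)=-169, (7*29 - -21*-5)=98, (-21*-32 - -30*29)=1542; twice the area = |3488| = 3488; area = 1744; answer 1744

1744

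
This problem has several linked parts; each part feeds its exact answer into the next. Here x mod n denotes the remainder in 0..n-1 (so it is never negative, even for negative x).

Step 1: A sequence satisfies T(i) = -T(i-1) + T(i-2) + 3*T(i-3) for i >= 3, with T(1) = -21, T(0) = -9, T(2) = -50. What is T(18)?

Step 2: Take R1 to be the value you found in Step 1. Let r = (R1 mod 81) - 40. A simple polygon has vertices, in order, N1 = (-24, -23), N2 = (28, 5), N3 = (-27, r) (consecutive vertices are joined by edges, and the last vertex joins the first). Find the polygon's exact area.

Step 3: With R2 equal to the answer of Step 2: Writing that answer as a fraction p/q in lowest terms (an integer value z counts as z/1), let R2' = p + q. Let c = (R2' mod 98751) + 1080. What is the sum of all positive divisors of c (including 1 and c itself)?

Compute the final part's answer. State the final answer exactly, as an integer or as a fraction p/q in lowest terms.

Step 1: T(3) = -1*(-50) + 1*(-21) + 3*(-9) = 2; iterating: T(3)=2, T(4)=-115, T(5)=-33, T(6)=-76, T(7)=-302, T(8)=127, T(9)=-657, T(10)=-122, T(11)=-154, T(12)=-1939, T(13)=1419, T(14)=-3820, T(15)=-578, T(16)=1015, T(17)=-13053, T(18)=12334; answer 12334
Step 2: R1 = 12334; r = -18; cross terms: (-24*5 - 28*-23)=524, (28*-18 - -27*5)=-369, (-27*-23 - -24*-18)=189; twice the area = |344| = 344; area = 172; answer 172
Step 3: R2 = 172; threaded value p + q = 173; c = 1253; 1253 = 7 * 179; sigma = (1 + 7) * (1 + 179) = 8 * 180 = 1440; answer 1440

1440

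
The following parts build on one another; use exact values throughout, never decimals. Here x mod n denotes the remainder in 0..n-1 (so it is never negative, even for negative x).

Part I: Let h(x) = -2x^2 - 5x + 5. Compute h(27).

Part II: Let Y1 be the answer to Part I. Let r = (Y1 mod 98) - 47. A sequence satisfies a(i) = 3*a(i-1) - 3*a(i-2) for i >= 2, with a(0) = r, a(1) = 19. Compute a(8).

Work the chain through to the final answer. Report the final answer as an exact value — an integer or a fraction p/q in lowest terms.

972

Part I: -2*(27)^2 - 5*(27)^1 + 5 = (-1458) + (-135) + (5) = -1588; answer -1588
Part II: Y1 = -1588; r = 31; a(2) = 3*(19) - 3*(31) = -36; iterating: a(2)=-36, a(3)=-165, a(4)=-387, a(5)=-666, a(6)=-837, a(7)=-513, a(8)=972; answer 972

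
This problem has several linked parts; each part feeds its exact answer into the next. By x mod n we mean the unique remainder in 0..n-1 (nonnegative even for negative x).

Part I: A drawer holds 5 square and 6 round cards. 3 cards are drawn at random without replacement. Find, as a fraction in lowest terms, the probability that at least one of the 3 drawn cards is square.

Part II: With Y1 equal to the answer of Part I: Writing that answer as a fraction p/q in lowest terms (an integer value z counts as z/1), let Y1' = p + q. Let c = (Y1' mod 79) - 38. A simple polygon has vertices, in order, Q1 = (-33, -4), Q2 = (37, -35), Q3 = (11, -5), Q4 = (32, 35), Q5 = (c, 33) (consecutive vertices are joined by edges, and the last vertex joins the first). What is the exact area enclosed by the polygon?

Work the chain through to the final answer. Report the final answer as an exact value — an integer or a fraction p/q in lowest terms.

Part I: total draws C(11,3) = 165; complement C(6,3) = 20; favorable 165 - 20 = 145; P = 29/33; answer 29/33
Part II: Y1 = 29/33; threaded value p + q = 62; c = 24; cross terms: (-33*-35 - 37*-4)=1303, (37*-5 - 11*-35)=200, (11*35 - 32*-5)=545, (32*33 - 24*35)=216, (24*-4 - -33*33)=993; twice the area = |3257| = 3257; area = 3257/2; answer 3257/2

3257/2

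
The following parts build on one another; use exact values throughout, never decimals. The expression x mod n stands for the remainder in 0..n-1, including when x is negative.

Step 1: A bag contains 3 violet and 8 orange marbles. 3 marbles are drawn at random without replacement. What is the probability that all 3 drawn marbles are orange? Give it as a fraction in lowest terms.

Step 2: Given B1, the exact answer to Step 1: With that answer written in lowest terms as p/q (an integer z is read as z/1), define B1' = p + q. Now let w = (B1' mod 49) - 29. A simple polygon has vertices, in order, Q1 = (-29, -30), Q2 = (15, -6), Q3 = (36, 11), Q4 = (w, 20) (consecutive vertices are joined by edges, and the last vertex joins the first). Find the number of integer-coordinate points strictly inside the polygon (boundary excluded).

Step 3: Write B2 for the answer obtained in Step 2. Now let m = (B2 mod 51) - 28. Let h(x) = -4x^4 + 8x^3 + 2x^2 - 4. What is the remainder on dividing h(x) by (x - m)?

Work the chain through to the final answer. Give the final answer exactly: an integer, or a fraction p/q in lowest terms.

-465694

Step 1: total draws C(11,3) = 165; favorable C(8,3) = 56; P = 56/165; answer 56/165
Step 2: B1 = 56/165; threaded value p + q = 221; w = -4; cross terms: (-29*-6 - 15*-30)=624, (15*11 - 36*-6)=381, (36*20 - -4*11)=764, (-4*-30 - -29*20)=700; twice the area = |2469| = 2469; area = 2469/2; boundary points = 4 + 1 + 1 + 25 = 31; strictly interior points = area - boundary/2 + 1 = 1220; answer 1220
Step 3: B2 = 1220; m = 19; remainder = value at the root: -4*(19)^4 + 8*(19)^3 + 2*(19)^2 - 4 = (-521284) + (54872) + (722) + (-4) = -465694; answer -465694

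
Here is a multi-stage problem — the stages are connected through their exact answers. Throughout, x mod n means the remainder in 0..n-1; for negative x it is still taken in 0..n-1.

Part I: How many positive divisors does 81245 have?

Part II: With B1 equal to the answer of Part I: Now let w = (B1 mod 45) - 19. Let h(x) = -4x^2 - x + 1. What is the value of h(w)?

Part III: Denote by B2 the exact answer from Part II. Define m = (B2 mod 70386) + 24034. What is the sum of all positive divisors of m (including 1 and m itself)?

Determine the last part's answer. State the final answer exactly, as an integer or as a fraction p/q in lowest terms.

Part I: 81245 = 5 * 16249; number of divisors = (1+1) * (1+1) = 4; answer 4
Part II: B1 = 4; w = -15; -4*(-15)^2 - 1*(-15)^1 + 1 = (-900) + (15) + (1) = -884; answer -884
Part III: B2 = -884; m = 93536; 93536 = 2^5 * 37 * 79; sigma = (1 + 2 + 4 + 8 + 16 + 32) * (1 + 37) * (1 + 79) = 63 * 38 * 80 = 191520; answer 191520

191520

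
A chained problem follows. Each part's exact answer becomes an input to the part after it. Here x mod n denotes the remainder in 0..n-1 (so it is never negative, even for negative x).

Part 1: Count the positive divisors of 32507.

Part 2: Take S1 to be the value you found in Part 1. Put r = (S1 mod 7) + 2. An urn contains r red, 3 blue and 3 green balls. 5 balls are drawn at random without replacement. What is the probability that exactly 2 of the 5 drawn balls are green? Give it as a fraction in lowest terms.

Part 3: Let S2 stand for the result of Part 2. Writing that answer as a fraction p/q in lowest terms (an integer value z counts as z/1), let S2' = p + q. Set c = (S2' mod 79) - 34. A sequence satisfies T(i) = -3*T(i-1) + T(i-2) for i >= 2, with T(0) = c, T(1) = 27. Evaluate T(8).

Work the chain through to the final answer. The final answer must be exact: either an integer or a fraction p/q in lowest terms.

Part 1: 32507 is prime, so its only divisors are 1 and 32507; count = 2; answer 2
Part 2: S1 = 2; r = 4; total draws C(10,5) = 252; favorable C(3,2)*C(7,3) = 105; P = 5/12; answer 5/12
Part 3: S2 = 5/12; threaded value p + q = 17; c = -17; T(2) = -3*(27) + 1*(-17) = -98; iterating: T(2)=-98, T(3)=321, T(4)=-1061, T(5)=3504, T(6)=-11573, T(7)=38223, T(8)=-126242; answer -126242

-126242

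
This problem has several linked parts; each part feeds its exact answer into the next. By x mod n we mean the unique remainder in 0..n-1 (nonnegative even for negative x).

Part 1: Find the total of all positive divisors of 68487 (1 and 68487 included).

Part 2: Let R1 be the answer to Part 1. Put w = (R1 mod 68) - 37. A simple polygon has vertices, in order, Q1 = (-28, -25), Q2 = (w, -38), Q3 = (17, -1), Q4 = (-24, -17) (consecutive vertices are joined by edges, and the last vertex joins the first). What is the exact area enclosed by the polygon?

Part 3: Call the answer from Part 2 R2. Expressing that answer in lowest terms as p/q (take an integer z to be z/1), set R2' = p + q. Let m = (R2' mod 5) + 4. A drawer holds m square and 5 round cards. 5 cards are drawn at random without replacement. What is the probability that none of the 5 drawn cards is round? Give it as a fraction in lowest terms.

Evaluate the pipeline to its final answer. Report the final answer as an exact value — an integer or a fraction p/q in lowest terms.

1/77

Part 1: 68487 = 3 * 37 * 617; sigma = (1 + 3) * (1 + 37) * (1 + 617) = 4 * 38 * 618 = 93936; answer 93936
Part 2: R1 = 93936; w = -9; cross terms: (-28*-38 - -9*-25)=839, (-9*-1 - 17*-38)=655, (17*-17 - -24*-1)=-313, (-24*-25 - -28*-17)=124; twice the area = |1305| = 1305; area = 1305/2; answer 1305/2
Part 3: R2 = 1305/2; threaded value p + q = 1307; m = 6; total draws C(11,5) = 462; favorable C(6,5) = 6; P = 1/77; answer 1/77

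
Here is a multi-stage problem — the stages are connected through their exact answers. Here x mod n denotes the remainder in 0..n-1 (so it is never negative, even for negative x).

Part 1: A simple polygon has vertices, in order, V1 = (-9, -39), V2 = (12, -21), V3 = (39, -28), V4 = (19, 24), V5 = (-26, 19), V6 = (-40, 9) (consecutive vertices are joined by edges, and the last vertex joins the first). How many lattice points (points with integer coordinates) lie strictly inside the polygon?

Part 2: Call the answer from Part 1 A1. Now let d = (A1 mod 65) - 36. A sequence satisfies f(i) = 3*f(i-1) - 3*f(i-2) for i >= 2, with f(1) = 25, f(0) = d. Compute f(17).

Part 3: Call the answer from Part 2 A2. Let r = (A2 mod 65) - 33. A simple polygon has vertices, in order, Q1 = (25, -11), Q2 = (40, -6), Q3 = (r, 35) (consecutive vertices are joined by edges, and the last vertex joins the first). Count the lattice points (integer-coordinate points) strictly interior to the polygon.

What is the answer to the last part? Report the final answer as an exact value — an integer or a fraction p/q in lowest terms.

Part 1: cross terms: (-9*-21 - 12*-39)=657, (12*-28 - 39*-21)=483, (39*24 - 19*-28)=1468, (19*19 - -26*24)=985, (-26*9 - -40*19)=526, (-40*-39 - -9*9)=1641; twice the area = |5760| = 5760; area = 2880; boundary points = 3 + 1 + 4 + 5 + 2 + 1 = 16; strictly interior points = area - boundary/2 + 1 = 2873; answer 2873
Part 2: A1 = 2873; d = -23; f(2) = 3*(25) - 3*(-23) = 144; iterating: f(2)=144, f(3)=357, f(4)=639, f(5)=846, f(6)=621, f(7)=-675, f(8)=-3888, f(9)=-9639, f(10)=-17253, f(11)=-22842, f(12)=-16767, f(13)=18225, f(14)=104976, f(15)=260253, f(16)=465831, f(17)=616734; answer 616734
Part 3: A2 = 616734; r = -19; cross terms: (25*-6 - 40*-11)=290, (40*35 - -19*-6)=1286, (-19*-11 - 25*35)=-666; twice the area = |910| = 910; area = 455; boundary points = 5 + 1 + 2 = 8; strictly interior points = area - boundary/2 + 1 = 452; answer 452

452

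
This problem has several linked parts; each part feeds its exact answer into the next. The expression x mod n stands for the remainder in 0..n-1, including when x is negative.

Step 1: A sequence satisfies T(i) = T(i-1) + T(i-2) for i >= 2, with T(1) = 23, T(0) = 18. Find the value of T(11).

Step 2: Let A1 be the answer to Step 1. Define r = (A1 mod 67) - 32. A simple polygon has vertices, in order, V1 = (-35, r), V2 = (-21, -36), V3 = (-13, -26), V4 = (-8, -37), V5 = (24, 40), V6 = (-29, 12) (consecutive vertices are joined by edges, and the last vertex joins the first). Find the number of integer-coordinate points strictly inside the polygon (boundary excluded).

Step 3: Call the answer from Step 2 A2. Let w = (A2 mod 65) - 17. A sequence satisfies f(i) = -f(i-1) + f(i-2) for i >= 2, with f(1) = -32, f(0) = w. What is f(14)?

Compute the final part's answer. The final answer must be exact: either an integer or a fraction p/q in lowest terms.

Step 1: T(2) = 1*(23) + 1*(18) = 41; iterating: T(2)=41, T(3)=64, T(4)=105, T(5)=169, T(6)=274, T(7)=443, T(8)=717, T(9)=1160, T(10)=1877, T(11)=3037; answer 3037
Step 2: A1 = 3037; r = -10; cross terms: (-35*-36 - -21*-10)=1050, (-21*-26 - -13*-36)=78, (-13*-37 - -8*-26)=273, (-8*40 - 24*-37)=568, (24*12 - -29*40)=1448, (-29*-10 - -35*12)=710; twice the area = |4127| = 4127; area = 4127/2; boundary points = 2 + 2 + 1 + 1 + 1 + 2 = 9; strictly interior points = area - boundary/2 + 1 = 2060; answer 2060
Step 3: A2 = 2060; w = 28; f(2) = -1*(-32) + 1*(28) = 60; iterating: f(2)=60, f(3)=-92, f(4)=152, f(5)=-244, f(6)=396, f(7)=-640, f(8)=1036, f(9)=-1676, f(10)=2712, f(11)=-4388, f(12)=7100, f(13)=-11488, f(14)=18588; answer 18588

18588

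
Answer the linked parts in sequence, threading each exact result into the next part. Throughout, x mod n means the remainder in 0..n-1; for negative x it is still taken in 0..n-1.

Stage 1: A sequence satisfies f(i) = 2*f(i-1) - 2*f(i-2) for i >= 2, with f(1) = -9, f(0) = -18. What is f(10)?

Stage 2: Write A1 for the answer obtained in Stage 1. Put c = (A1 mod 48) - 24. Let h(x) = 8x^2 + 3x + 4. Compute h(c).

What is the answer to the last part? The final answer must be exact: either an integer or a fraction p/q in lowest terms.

Stage 1: f(2) = 2*(-9) - 2*(-18) = 18; iterating: f(2)=18, f(3)=54, f(4)=72, f(5)=36, f(6)=-72, f(7)=-216, f(8)=-288, f(9)=-144, f(10)=288; answer 288
Stage 2: A1 = 288; c = -24; 8*(-24)^2 + 3*(-24)^1 + 4 = (4608) + (-72) + (4) = 4540; answer 4540

4540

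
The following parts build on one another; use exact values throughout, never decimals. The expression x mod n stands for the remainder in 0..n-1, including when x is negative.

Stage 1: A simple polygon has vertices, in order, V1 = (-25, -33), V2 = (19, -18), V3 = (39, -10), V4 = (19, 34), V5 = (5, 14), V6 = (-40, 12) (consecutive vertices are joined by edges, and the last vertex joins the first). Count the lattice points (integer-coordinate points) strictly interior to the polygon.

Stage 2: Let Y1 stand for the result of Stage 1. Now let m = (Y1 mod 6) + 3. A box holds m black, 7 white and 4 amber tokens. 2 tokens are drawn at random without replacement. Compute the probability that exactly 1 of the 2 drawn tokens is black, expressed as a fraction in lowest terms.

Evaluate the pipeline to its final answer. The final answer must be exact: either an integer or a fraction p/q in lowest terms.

11/24

Stage 1: cross terms: (-25*-18 - 19*-33)=1077, (19*-10 - 39*-18)=512, (39*34 - 19*-10)=1516, (19*14 - 5*34)=96, (5*12 - -40*14)=620, (-40*-33 - -25*12)=1620; twice the area = |5441| = 5441; area = 5441/2; boundary points = 1 + 4 + 4 + 2 + 1 + 15 = 27; strictly interior points = area - boundary/2 + 1 = 2708; answer 2708
Stage 2: Y1 = 2708; m = 5; total draws C(16,2) = 120; favorable C(5,1)*C(11,1) = 55; P = 11/24; answer 11/24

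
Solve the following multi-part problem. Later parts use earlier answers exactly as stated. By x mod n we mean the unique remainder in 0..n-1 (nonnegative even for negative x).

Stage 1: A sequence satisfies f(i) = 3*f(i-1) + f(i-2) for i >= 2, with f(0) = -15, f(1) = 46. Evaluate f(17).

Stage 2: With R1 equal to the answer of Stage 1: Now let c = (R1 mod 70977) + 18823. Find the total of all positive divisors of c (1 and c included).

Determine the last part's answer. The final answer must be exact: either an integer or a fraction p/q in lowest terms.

35604

Stage 1: f(2) = 3*(46) + 1*(-15) = 123; iterating: f(2)=123, f(3)=415, f(4)=1368, f(5)=4519, f(6)=14925, f(7)=49294, f(8)=162807, f(9)=537715, f(10)=1775952, f(11)=5865571, f(12)=19372665, f(13)=63983566, f(14)=211323363, f(15)=697953655, f(16)=2305184328, f(17)=7613506639; answer 7613506639
Stage 2: R1 = 7613506639; c = 35603; 35603 is prime, so its only divisors are 1 and 35603; sigma = 1 + 35603 = 35604; answer 35604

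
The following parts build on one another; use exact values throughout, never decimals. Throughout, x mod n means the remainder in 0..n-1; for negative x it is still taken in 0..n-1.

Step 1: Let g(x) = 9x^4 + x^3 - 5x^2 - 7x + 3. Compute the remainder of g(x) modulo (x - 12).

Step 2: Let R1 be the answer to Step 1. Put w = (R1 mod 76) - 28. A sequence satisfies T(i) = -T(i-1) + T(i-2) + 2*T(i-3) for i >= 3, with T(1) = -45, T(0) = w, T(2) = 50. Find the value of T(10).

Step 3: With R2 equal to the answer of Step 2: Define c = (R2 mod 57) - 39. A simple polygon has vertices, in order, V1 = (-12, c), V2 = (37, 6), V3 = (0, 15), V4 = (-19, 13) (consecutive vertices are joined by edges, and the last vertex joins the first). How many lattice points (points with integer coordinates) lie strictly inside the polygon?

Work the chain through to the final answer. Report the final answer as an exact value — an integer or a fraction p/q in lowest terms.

657

Step 1: remainder = value at the root: 9*(12)^4 + 1*(12)^3 - 5*(12)^2 - 7*(12)^1 + 3 = (186624) + (1728) + (-720) + (-84) + (3) = 187551; answer 187551
Step 2: R1 = 187551; w = 31; T(3) = -1*(50) + 1*(-45) + 2*(31) = -33; iterating: T(3)=-33, T(4)=-7, T(5)=74, T(6)=-147, T(7)=207, T(8)=-206, T(9)=119, T(10)=89; answer 89
Step 3: R2 = 89; c = -7; cross terms: (-12*6 - 37*-7)=187, (37*15 - 0*6)=555, (0*13 - -19*15)=285, (-19*-7 - -12*13)=289; twice the area = |1316| = 1316; area = 658; boundary points = 1 + 1 + 1 + 1 = 4; strictly interior points = area - boundary/2 + 1 = 657; answer 657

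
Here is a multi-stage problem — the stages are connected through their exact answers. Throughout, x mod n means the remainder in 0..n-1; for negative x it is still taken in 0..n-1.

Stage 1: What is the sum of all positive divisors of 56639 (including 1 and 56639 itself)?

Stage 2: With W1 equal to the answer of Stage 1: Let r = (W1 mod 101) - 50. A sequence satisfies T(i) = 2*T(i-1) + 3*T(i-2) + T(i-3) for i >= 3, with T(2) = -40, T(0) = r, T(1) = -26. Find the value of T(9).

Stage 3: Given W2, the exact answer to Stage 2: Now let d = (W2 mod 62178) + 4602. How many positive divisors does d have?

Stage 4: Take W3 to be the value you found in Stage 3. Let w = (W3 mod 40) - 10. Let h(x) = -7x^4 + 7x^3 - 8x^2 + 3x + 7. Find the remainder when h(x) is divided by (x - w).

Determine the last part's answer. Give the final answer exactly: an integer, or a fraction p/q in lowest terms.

Stage 1: 56639 = 11 * 19 * 271; sigma = (1 + 11) * (1 + 19) * (1 + 271) = 12 * 20 * 272 = 65280; answer 65280
Stage 2: W1 = 65280; r = -16; T(3) = 2*(-40) + 3*(-26) + 1*(-16) = -174; iterating: T(3)=-174, T(4)=-494, T(5)=-1550, T(6)=-4756, T(7)=-14656, T(8)=-45130, T(9)=-138984; answer -138984
Stage 3: W2 = -138984; d = 52152; 52152 = 2^3 * 3 * 41 * 53; number of divisors = (3+1) * (1+1) * (1+1) * (1+1) = 32; answer 32
Stage 4: W3 = 32; w = 22; remainder = value at the root: -7*(22)^4 + 7*(22)^3 - 8*(22)^2 + 3*(22)^1 + 7 = (-1639792) + (74536) + (-3872) + (66) + (7) = -1569055; answer -1569055

-1569055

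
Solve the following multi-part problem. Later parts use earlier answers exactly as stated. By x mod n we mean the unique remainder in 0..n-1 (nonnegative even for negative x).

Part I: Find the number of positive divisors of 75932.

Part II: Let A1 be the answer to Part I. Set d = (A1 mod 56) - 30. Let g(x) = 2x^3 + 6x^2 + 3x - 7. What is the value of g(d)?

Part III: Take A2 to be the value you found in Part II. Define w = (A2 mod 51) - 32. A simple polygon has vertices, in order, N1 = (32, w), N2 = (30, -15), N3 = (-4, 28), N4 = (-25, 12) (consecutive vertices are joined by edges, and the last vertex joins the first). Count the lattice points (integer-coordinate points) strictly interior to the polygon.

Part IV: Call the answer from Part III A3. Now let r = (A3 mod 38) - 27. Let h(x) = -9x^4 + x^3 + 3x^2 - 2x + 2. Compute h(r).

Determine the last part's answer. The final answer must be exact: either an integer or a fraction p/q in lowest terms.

Part I: 75932 = 2^2 * 41 * 463; number of divisors = (2+1) * (1+1) * (1+1) = 12; answer 12
Part II: A1 = 12; d = -18; 2*(-18)^3 + 6*(-18)^2 + 3*(-18)^1 - 7 = (-11664) + (1944) + (-54) + (-7) = -9781; answer -9781
Part III: A2 = -9781; w = -21; cross terms: (32*-15 - 30*-21)=150, (30*28 - -4*-15)=780, (-4*12 - -25*28)=652, (-25*-21 - 32*12)=141; twice the area = |1723| = 1723; area = 1723/2; boundary points = 2 + 1 + 1 + 3 = 7; strictly interior points = area - boundary/2 + 1 = 859; answer 859
Part IV: A3 = 859; r = -4; -9*(-4)^4 + 1*(-4)^3 + 3*(-4)^2 - 2*(-4)^1 + 2 = (-2304) + (-64) + (48) + (8) + (2) = -2310; answer -2310

-2310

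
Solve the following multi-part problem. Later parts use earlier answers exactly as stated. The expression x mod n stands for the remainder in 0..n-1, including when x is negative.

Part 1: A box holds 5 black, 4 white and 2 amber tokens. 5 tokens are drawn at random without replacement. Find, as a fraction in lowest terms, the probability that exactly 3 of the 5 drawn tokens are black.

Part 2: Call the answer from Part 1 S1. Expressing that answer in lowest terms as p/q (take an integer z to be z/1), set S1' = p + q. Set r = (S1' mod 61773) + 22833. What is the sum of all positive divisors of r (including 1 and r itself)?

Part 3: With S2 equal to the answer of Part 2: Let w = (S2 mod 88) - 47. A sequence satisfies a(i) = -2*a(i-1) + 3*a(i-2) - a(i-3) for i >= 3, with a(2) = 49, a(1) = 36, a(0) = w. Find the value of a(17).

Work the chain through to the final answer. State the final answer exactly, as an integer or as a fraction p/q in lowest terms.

Part 1: total draws C(11,5) = 462; favorable C(5,3)*C(6,2) = 150; P = 25/77; answer 25/77
Part 2: S1 = 25/77; threaded value p + q = 102; r = 22935; 22935 = 3 * 5 * 11 * 139; sigma = (1 + 3) * (1 + 5) * (1 + 11) * (1 + 139) = 4 * 6 * 12 * 140 = 40320; answer 40320
Part 3: S2 = 40320; w = -31; a(3) = -2*(49) + 3*(36) - 1*(-31) = 41; iterating: a(3)=41, a(4)=29, a(5)=16, a(6)=14, a(7)=-9, a(8)=44, a(9)=-129, a(10)=399, a(11)=-1229, a(12)=3784, a(13)=-11654, a(14)=35889, a(15)=-110524, a(16)=340369, a(17)=-1048199; answer -1048199

-1048199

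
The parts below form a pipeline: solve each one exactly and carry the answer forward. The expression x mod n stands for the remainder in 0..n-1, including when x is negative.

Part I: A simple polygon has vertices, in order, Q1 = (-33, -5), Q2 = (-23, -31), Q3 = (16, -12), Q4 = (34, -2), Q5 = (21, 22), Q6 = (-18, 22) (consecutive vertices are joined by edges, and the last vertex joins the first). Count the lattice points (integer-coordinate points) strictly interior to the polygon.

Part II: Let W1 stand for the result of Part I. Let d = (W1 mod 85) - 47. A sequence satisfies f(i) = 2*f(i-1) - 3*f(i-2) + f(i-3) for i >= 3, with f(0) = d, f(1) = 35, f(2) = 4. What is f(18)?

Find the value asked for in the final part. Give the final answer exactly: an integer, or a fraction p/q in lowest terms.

47849

Part I: cross terms: (-33*-31 - -23*-5)=908, (-23*-12 - 16*-31)=772, (16*-2 - 34*-12)=376, (34*22 - 21*-2)=790, (21*22 - -18*22)=858, (-18*-5 - -33*22)=816; twice the area = |4520| = 4520; area = 2260; boundary points = 2 + 1 + 2 + 1 + 39 + 3 = 48; strictly interior points = area - boundary/2 + 1 = 2237; answer 2237
Part II: W1 = 2237; d = -20; f(3) = 2*(4) - 3*(35) + 1*(-20) = -117; iterating: f(3)=-117, f(4)=-211, f(5)=-67, f(6)=382, f(7)=754, f(8)=295, f(9)=-1290, f(10)=-2711, f(11)=-1257, f(12)=4329, f(13)=9718, f(14)=5192, f(15)=-14441, f(16)=-34740, f(17)=-20965, f(18)=47849; answer 47849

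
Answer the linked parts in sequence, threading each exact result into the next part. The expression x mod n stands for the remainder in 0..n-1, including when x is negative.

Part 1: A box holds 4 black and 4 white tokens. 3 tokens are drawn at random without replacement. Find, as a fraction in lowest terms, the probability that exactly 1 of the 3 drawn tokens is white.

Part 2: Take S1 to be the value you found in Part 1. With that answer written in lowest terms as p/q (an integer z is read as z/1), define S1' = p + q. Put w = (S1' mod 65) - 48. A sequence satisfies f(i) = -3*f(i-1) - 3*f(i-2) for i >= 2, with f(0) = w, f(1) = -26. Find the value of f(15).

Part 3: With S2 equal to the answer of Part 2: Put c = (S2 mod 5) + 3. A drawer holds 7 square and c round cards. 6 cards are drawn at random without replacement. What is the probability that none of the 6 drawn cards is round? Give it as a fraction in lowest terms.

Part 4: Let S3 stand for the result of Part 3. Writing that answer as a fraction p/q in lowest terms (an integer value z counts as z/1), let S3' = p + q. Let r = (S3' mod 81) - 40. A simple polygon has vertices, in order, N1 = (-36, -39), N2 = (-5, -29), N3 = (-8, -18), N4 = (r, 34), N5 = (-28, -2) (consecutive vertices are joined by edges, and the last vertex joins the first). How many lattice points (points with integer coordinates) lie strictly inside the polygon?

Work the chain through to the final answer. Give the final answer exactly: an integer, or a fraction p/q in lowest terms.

Part 1: total draws C(8,3) = 56; favorable C(4,1)*C(4,2) = 24; P = 3/7; answer 3/7
Part 2: S1 = 3/7; threaded value p + q = 10; w = -38; f(2) = -3*(-26) - 3*(-38) = 192; iterating: f(2)=192, f(3)=-498, f(4)=918, f(5)=-1260, f(6)=1026, f(7)=702, f(8)=-5184, f(9)=13446, f(10)=-24786, f(11)=34020, f(12)=-27702, f(13)=-18954, f(14)=139968, f(15)=-363042; answer -363042
Part 3: S2 = -363042; c = 6; total draws C(13,6) = 1716; favorable C(7,6) = 7; P = 7/1716; answer 7/1716
Part 4: S3 = 7/1716; threaded value p + q = 1723; r = -18; cross terms: (-36*-29 - -5*-39)=849, (-5*-18 - -8*-29)=-142, (-8*34 - -18*-18)=-596, (-18*-2 - -28*34)=988, (-28*-39 - -36*-2)=1020; twice the area = |2119| = 2119; area = 2119/2; boundary points = 1 + 1 + 2 + 2 + 1 = 7; strictly interior points = area - boundary/2 + 1 = 1057; answer 1057

1057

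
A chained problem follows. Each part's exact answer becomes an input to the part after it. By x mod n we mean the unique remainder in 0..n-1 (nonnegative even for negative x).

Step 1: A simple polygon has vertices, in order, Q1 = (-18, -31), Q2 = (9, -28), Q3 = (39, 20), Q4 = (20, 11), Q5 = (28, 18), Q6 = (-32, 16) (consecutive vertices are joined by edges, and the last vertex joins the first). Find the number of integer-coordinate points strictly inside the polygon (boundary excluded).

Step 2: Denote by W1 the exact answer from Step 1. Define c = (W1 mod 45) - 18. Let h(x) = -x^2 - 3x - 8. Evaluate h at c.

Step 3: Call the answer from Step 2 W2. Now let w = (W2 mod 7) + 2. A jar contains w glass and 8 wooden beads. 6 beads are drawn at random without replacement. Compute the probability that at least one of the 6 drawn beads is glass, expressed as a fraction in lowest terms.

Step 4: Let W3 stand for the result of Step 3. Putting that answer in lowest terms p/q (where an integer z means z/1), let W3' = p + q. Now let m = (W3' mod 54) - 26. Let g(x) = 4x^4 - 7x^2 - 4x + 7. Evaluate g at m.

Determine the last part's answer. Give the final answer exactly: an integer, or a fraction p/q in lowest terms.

Step 1: cross terms: (-18*-28 - 9*-31)=783, (9*20 - 39*-28)=1272, (39*11 - 20*20)=29, (20*18 - 28*11)=52, (28*16 - -32*18)=1024, (-32*-31 - -18*16)=1280; twice the area = |4440| = 4440; area = 2220; boundary points = 3 + 6 + 1 + 1 + 2 + 1 = 14; strictly interior points = area - boundary/2 + 1 = 2214; answer 2214
Step 2: W1 = 2214; c = -9; -1*(-9)^2 - 3*(-9)^1 - 8 = (-81) + (27) + (-8) = -62; answer -62
Step 3: W2 = -62; w = 3; total draws C(11,6) = 462; complement C(8,6) = 28; favorable 462 - 28 = 434; P = 31/33; answer 31/33
Step 4: W3 = 31/33; threaded value p + q = 64; m = -16; 4*(-16)^4 - 7*(-16)^2 - 4*(-16)^1 + 7 = (262144) + (-1792) + (64) + (7) = 260423; answer 260423

260423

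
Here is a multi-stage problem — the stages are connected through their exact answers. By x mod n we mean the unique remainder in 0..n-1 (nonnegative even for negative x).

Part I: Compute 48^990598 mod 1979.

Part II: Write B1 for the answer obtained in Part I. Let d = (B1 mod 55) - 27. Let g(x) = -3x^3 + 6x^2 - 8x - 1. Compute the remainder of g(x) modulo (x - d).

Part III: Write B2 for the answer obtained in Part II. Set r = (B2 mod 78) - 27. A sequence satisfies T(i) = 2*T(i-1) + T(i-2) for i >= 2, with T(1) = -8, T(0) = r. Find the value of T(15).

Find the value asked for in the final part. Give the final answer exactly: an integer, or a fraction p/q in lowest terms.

Part I: squarings mod 1979: 48^1=48, 48^2=325, 48^4=738, 48^8=419, 48^16=1409, 48^32=344, 48^64=1575, 48^128=938, 48^256=1168, 48^512=693, 48^1024=1331, 48^2048=356, 48^4096=80, 48^8192=463, 48^16384=637, 48^32768=74, 48^65536=1518, 48^131072=768, 48^262144=82, 48^524288=787; 48^990598 = 48^2 * 48^4 * 48^128 * 48^256 * 48^1024 * 48^2048 * 48^4096 * 48^65536 * 48^131072 * 48^262144 * 48^524288 = 819 (mod 1979); answer 819
Part II: B1 = 819; d = 22; remainder = value at the root: -3*(22)^3 + 6*(22)^2 - 8*(22)^1 - 1 = (-31944) + (2904) + (-176) + (-1) = -29217; answer -29217
Part III: B2 = -29217; r = 6; T(2) = 2*(-8) + 1*(6) = -10; iterating: T(2)=-10, T(3)=-28, T(4)=-66, T(5)=-160, T(6)=-386, T(7)=-932, T(8)=-2250, T(9)=-5432, T(10)=-13114, T(11)=-31660, T(12)=-76434, T(13)=-184528, T(14)=-445490, T(15)=-1075508; answer -1075508

-1075508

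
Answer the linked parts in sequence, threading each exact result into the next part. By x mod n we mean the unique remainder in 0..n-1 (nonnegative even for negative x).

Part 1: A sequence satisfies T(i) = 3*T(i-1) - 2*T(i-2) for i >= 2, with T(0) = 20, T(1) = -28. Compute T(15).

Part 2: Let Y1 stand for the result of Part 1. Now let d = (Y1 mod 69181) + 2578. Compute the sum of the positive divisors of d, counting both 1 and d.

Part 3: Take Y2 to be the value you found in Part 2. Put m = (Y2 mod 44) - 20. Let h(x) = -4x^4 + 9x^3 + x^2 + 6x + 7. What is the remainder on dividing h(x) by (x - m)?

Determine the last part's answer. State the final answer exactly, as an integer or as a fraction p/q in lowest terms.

-298841

Part 1: T(2) = 3*(-28) - 2*(20) = -124; iterating: T(2)=-124, T(3)=-316, T(4)=-700, T(5)=-1468, T(6)=-3004, T(7)=-6076, T(8)=-12220, T(9)=-24508, T(10)=-49084, T(11)=-98236, T(12)=-196540, T(13)=-393148, T(14)=-786364, T(15)=-1572796; answer -1572796
Part 2: Y1 = -1572796; d = 20945; 20945 = 5 * 59 * 71; sigma = (1 + 5) * (1 + 59) * (1 + 71) = 6 * 60 * 72 = 25920; answer 25920
Part 3: Y2 = 25920; m = -16; remainder = value at the root: -4*(-16)^4 + 9*(-16)^3 + 1*(-16)^2 + 6*(-16)^1 + 7 = (-262144) + (-36864) + (256) + (-96) + (7) = -298841; answer -298841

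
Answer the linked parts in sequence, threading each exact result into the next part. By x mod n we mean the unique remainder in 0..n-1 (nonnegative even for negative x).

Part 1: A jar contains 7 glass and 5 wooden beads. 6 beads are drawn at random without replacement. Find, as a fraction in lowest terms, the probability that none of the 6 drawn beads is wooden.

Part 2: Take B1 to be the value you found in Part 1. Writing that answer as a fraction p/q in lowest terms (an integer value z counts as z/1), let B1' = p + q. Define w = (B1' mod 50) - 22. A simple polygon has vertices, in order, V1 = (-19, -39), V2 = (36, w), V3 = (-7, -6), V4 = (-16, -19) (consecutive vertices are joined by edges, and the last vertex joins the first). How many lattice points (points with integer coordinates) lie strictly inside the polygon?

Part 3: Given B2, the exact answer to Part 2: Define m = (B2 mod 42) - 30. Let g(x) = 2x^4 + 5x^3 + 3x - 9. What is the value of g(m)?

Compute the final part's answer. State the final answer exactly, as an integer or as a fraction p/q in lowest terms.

964377

Part 1: total draws C(12,6) = 924; favorable C(7,6) = 7; P = 1/132; answer 1/132
Part 2: B1 = 1/132; threaded value p + q = 133; w = 11; cross terms: (-19*11 - 36*-39)=1195, (36*-6 - -7*11)=-139, (-7*-19 - -16*-6)=37, (-16*-39 - -19*-19)=263; twice the area = |1356| = 1356; area = 678; boundary points = 5 + 1 + 1 + 1 = 8; strictly interior points = area - boundary/2 + 1 = 675; answer 675
Part 3: B2 = 675; m = -27; 2*(-27)^4 + 5*(-27)^3 + 3*(-27)^1 - 9 = (1062882) + (-98415) + (-81) + (-9) = 964377; answer 964377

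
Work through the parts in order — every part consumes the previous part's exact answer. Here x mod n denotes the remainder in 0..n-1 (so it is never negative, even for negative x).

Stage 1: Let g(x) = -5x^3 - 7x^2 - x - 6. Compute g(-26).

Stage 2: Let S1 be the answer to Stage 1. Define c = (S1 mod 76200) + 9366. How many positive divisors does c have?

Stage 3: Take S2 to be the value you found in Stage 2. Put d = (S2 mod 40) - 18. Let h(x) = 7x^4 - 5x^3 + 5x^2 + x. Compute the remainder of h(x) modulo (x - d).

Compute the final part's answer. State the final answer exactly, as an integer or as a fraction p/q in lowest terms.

Stage 1: -5*(-26)^3 - 7*(-26)^2 - 1*(-26)^1 - 6 = (87880) + (-4732) + (26) + (-6) = 83168; answer 83168
Stage 2: S1 = 83168; c = 16334; 16334 = 2 * 8167; number of divisors = (1+1) * (1+1) = 4; answer 4
Stage 3: S2 = 4; d = -14; remainder = value at the root: 7*(-14)^4 - 5*(-14)^3 + 5*(-14)^2 + 1*(-14)^1 = (268912) + (13720) + (980) + (-14) = 283598; answer 283598

283598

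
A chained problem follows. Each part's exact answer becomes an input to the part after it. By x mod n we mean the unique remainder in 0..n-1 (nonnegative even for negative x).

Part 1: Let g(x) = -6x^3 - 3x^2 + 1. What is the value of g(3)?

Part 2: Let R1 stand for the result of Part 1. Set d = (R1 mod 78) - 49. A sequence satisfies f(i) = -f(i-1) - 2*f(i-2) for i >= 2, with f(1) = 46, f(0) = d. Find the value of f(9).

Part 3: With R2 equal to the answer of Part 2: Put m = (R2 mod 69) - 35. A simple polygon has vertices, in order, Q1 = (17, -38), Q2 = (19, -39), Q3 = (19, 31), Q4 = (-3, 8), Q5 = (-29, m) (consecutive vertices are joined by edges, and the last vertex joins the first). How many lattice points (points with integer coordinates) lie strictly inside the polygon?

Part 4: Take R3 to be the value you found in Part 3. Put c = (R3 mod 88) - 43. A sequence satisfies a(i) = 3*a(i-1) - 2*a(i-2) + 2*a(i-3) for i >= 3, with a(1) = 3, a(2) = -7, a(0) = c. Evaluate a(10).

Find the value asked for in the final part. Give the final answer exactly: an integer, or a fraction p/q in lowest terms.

Part 1: -6*(3)^3 - 3*(3)^2 + 1 = (-162) + (-27) + (1) = -188; answer -188
Part 2: R1 = -188; d = -3; f(2) = -1*(46) - 2*(-3) = -40; iterating: f(2)=-40, f(3)=-52, f(4)=132, f(5)=-28, f(6)=-236, f(7)=292, f(8)=180, f(9)=-764; answer -764
Part 3: R2 = -764; m = 29; cross terms: (17*-39 - 19*-38)=59, (19*31 - 19*-39)=1330, (19*8 - -3*31)=245, (-3*29 - -29*8)=145, (-29*-38 - 17*29)=609; twice the area = |2388| = 2388; area = 1194; boundary points = 1 + 70 + 1 + 1 + 1 = 74; strictly interior points = area - boundary/2 + 1 = 1158; answer 1158
Part 4: R3 = 1158; c = -29; a(3) = 3*(-7) - 2*(3) + 2*(-29) = -85; iterating: a(3)=-85, a(4)=-235, a(5)=-549, a(6)=-1347, a(7)=-3413, a(8)=-8643, a(9)=-21797, a(10)=-54931; answer -54931

-54931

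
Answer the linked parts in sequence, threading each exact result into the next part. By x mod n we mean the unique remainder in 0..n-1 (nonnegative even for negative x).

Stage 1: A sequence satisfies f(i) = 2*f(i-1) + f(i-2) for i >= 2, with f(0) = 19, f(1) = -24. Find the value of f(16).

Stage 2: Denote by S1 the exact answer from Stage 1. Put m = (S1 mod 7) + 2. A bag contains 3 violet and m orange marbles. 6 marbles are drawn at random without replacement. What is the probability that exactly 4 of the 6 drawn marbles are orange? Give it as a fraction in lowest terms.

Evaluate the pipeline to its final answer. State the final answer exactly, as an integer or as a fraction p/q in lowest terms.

Stage 1: f(2) = 2*(-24) + 1*(19) = -29; iterating: f(2)=-29, f(3)=-82, f(4)=-193, f(5)=-468, f(6)=-1129, f(7)=-2726, f(8)=-6581, f(9)=-15888, f(10)=-38357, f(11)=-92602, f(12)=-223561, f(13)=-539724, f(14)=-1303009, f(15)=-3145742, f(16)=-7594493; answer -7594493
Stage 2: S1 = -7594493; m = 5; total draws C(8,6) = 28; favorable C(5,4)*C(3,2) = 15; P = 15/28; answer 15/28

15/28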